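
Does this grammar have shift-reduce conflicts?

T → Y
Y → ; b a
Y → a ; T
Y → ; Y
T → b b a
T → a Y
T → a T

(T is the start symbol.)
No shift-reduce conflicts

Augment with T' → T and build the canonical LR(0) collection (I0 = CLOSURE({[T' → . T]}), then GOTO on every symbol after a dot until no new states appear). It has 19 states:
  I0: { [T → . Y], [T → . a T], [T → . a Y], [T → . b b a], [T' → . T], [Y → . ; Y], [Y → . ; b a], [Y → . a ; T] }  — shift
  I1: { [Y → . ; Y], [Y → . ; b a], [Y → . a ; T], [Y → ; . Y], [Y → ; . b a] }  — shift
  I2: { [T' → T .] }  — accept
  I3: { [T → Y .] }  — reduce
  I4: { [T → . Y], [T → . a T], [T → . a Y], [T → . b b a], [T → a . T], [T → a . Y], [Y → . ; Y], [Y → . ; b a], [Y → . a ; T], [Y → a . ; T] }  — shift
  I5: { [T → b . b a] }  — shift
  I6: { [T → b b . a] }  — shift
  I7: { [T → b b a .] }  — reduce
  I8: { [T → . Y], [T → . a T], [T → . a Y], [T → . b b a], [Y → . ; Y], [Y → . ; b a], [Y → . a ; T], [Y → ; . Y], [Y → ; . b a], [Y → a ; . T] }  — shift
  I9: { [T → a T .] }  — reduce
  I10: { [T → Y .], [T → a Y .] }  — 2 reduces
  I11: { [Y → a ; T .] }  — reduce
  I12: { [T → Y .], [Y → ; Y .] }  — 2 reduces
  I13: { [T → b . b a], [Y → ; b . a] }  — shift
  I14: { [Y → ; b a .] }  — reduce
  I15: { [Y → ; Y .] }  — reduce
  I16: { [Y → a . ; T] }  — shift
  I17: { [Y → ; b . a] }  — shift
  I18: { [T → . Y], [T → . a T], [T → . a Y], [T → . b b a], [Y → . ; Y], [Y → . ; b a], [Y → . a ; T], [Y → a ; . T] }  — shift

No state contains both a complete item and a shift item.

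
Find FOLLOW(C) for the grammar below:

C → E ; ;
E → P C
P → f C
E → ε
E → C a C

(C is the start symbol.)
C is the start symbol, so $ ∈ FOLLOW(C).
In E → P C: C is at the end, add FOLLOW(E)
In P → f C: C is at the end, add FOLLOW(P)
In E → C a C: C is followed by a C, add FIRST(a C) \ {ε} = { 'a' }
In E → C a C: C is at the end, add FOLLOW(E)

The FOLLOW sets referred to above (computed the same way, to a fixed point):
  FOLLOW(E) = { ';' }
  FOLLOW(P) = { ';', 'f' }

Taking the union: FOLLOW(C) = { $, ';', 'a', 'f' }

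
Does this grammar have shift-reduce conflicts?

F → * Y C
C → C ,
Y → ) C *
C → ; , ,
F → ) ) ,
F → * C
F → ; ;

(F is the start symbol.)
A shift-reduce conflict occurs when an LR(0) state has both:
  - a complete (reduce) item [A → α .] (dot at the end), and
  - a shift item [B → β . c γ] (dot before a terminal).

Augment with F' → F and build the canonical LR(0) collection (I0 = CLOSURE({[F' → . F]}), then GOTO on every symbol after a dot until no new states appear). It has 18 states:
  I0: { [F → . ) ) ,], [F → . * C], [F → . * Y C], [F → . ; ;], [F' → . F] }  — shift
  I1: { [F → ) . ) ,] }  — shift
  I2: { [C → . ; , ,], [C → . C ,], [F → * . C], [F → * . Y C], [Y → . ) C *] }  — shift
  I3: { [F → ; . ;] }  — shift
  I4: { [F' → F .] }  — accept
  I5: { [F → ; ; .] }  — reduce
  I6: { [C → . ; , ,], [C → . C ,], [Y → ) . C *] }  — shift
  I7: { [C → ; . , ,] }  — shift
  I8: { [C → C . ,], [F → * C .] }  — shift, reduce
  I9: { [C → . ; , ,], [C → . C ,], [F → * Y . C] }  — shift
  I10: { [C → C . ,], [F → * Y C .] }  — shift, reduce
  I11: { [C → C , .] }  — reduce
  I12: { [C → ; , . ,] }  — shift
  I13: { [C → ; , , .] }  — reduce
  I14: { [C → C . ,], [Y → ) C . *] }  — shift
  I15: { [Y → ) C * .] }  — reduce
  I16: { [F → ) ) . ,] }  — shift
  I17: { [F → ) ) , .] }  — reduce

I8 contains reduce item [F → * C .] and shift item [C → C . ,] — shift-reduce conflict.
I10 contains reduce item [F → * Y C .] and shift item [C → C . ,] — shift-reduce conflict.

Answer: Yes — I8: [F → * C .] vs [C → C . ,]; I10: [F → * Y C .] vs [C → C . ,]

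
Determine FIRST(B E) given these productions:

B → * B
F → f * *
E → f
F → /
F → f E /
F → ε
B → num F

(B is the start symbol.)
{ '*', 'num' }

FIRST sets of the non-terminals involved (from the grammar, by fixed-point iteration):
  FIRST(B) = { '*', 'num' }

To compute FIRST(B E), process the symbols left to right:
Symbol B is a non-terminal. Add FIRST(B) \ {ε} = { '*', 'num' }
B is not nullable (ε ∉ FIRST(B)), so stop here.
FIRST(B E) = { '*', 'num' }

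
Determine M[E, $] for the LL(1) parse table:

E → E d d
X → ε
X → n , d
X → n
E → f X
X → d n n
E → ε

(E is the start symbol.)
E → ε

To find M[E, $], we find productions for E where $ is in the predict set (PREDICT(N → α) = (FIRST(α) \ {ε}) ∪ (FOLLOW(N) if α ⇒* ε)).

Relevant sets:
  FIRST(E) = { 'd', 'f', ε }
  FOLLOW(E) = { $, 'd' }

E → E d d: PREDICT = { 'd', 'f' }
E → f X: PREDICT = { 'f' }
E → ε: PREDICT = { $, 'd' }
  $ is in predict set, so this production goes in M[E, $]

M[E, $] = E → ε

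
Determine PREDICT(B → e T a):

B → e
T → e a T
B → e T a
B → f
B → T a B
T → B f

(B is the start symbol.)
{ 'e' }

PREDICT(B → e T a) = (FIRST(RHS) \ {ε}) ∪ (FOLLOW(B) if ε ∈ FIRST(RHS), i.e. RHS ⇒* ε)
FIRST(e T a) = { 'e' }
ε ∉ FIRST(e T a), so FOLLOW(B) is not added.
PREDICT(B → e T a) = { 'e' }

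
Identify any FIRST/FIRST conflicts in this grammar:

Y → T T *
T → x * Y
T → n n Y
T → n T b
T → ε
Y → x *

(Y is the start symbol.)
A FIRST/FIRST conflict occurs when two productions N → α and N → β for the same non-terminal have FIRST(α) ∩ FIRST(β) ≠ ∅ (with ε ∈ FIRST of a nullable right-hand side, so two nullable alternatives also conflict).

FIRST sets of the non-terminals at (or reachable through a nullable prefix from) the front of some alternative:
  FIRST(T) = { 'n', 'x', ε }

Productions for Y:
  Y → T T *: FIRST = { '*', 'n', 'x' }
  Y → x *: FIRST = { 'x' }
Productions for T:
  T → x * Y: FIRST = { 'x' }
  T → n n Y: FIRST = { 'n' }
  T → n T b: FIRST = { 'n' }
  T → ε: FIRST = { ε }

Conflict for Y: Y → T T * and Y → x *
  Overlap: { 'x' }
Conflict for T: T → n n Y and T → n T b
  Overlap: { 'n' }

Answer: Yes. Y → T T '*' / Y → x '*' on { 'x' }; T → n n Y / T → n T b on { 'n' }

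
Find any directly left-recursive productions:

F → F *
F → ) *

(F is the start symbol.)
Direct left recursion occurs when N → N α for some non-terminal N (the right-hand side begins with the left-hand side itself).

F → F *: LEFT RECURSIVE (starts with F)
F → ) *: starts with ')'

The grammar has direct left recursion on: F.

Answer: Yes, F is left-recursive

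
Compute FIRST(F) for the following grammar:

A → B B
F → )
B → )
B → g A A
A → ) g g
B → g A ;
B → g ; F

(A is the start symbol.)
{ ')' }

From F → ):
  - ')' is a terminal: add ')' and stop

Collecting: FIRST(F) = { ')' }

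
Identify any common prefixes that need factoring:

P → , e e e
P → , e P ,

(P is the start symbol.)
Yes, P has productions with common prefix ', e'

Left-factoring is needed when two productions for the same non-terminal
share a common prefix on the right-hand side.

Productions for P:
  P → , e e e
  P → , e P ,

Found common prefix ', e' in productions for P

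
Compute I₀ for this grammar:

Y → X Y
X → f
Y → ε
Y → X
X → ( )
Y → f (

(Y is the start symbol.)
First, augment the grammar with Y' → Y
I₀ = CLOSURE({ [Y' → . Y] }):
  [Y' → . Y] has the dot before Y: add [Y → . X Y], [Y → .], [Y → . X], [Y → . f (]
  [Y → . X Y] has the dot before X: add [X → . f], [X → . ( )]
No further items can be added.

I₀ = { [X → . ( )], [X → . f], [Y → . X Y], [Y → . X], [Y → . f (], [Y → .], [Y' → . Y] }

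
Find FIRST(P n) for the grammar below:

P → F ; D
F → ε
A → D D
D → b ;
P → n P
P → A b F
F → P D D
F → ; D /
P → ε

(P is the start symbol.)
FIRST sets of the non-terminals involved (from the grammar, by fixed-point iteration):
  FIRST(P) = { ';', 'b', 'n', ε }

To compute FIRST(P n), process the symbols left to right:
Symbol P is a non-terminal. Add FIRST(P) \ {ε} = { ';', 'b', 'n' }
P is nullable (ε ∈ FIRST(P)), continue to the next symbol.
Symbol n is a terminal. Add 'n' and stop.
FIRST(P n) = { ';', 'b', 'n' }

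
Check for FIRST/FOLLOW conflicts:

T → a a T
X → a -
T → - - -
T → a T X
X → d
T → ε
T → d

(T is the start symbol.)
Yes. T → a a T with FOLLOW(T) on { 'a' }; T → a T X with FOLLOW(T) on { 'a' }; T → d with FOLLOW(T) on { 'd' }

Nullable non-terminals: T.

T: nullable alternative(s) T → ε; FOLLOW(T) = { $, 'a', 'd' }
  T → a a T: FIRST \ {ε} = { 'a' } — overlaps FOLLOW(T) on { 'a' }: CONFLICT
  T → - - -: FIRST \ {ε} = { '-' } — disjoint from FOLLOW(T)
  T → a T X: FIRST \ {ε} = { 'a' } — overlaps FOLLOW(T) on { 'a' }: CONFLICT
  T → ε: FIRST \ {ε} = { } — this is the only nullable alternative, skip
  T → d: FIRST \ {ε} = { 'd' } — overlaps FOLLOW(T) on { 'd' }: CONFLICT

X has no nullable alternative, so no FIRST/FOLLOW check is needed there.

So the grammar has 3 FIRST/FOLLOW conflicts (marked CONFLICT above).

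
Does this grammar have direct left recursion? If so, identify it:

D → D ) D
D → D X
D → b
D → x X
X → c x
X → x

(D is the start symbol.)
Yes, D is left-recursive

Direct left recursion occurs when N → N α for some non-terminal N (the right-hand side begins with the left-hand side itself).

D → D ) D: LEFT RECURSIVE (starts with D)
D → D X: LEFT RECURSIVE (starts with D)
D → b: starts with b
D → x X: starts with x
X → c x: starts with c
X → x: starts with x

The grammar has direct left recursion on: D.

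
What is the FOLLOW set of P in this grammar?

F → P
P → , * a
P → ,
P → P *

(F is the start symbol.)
In F → P: P is at the end, add FOLLOW(F)
In P → P *: P is followed by '*', add FIRST('*') \ {ε} = { '*' }

The FOLLOW sets referred to above (computed the same way, to a fixed point):
  FOLLOW(F) = { $ }

Taking the union: FOLLOW(P) = { $, '*' }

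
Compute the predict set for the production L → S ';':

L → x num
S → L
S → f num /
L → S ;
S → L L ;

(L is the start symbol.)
PREDICT(L → S ';') = (FIRST(RHS) \ {ε}) ∪ (FOLLOW(L) if ε ∈ FIRST(RHS), i.e. RHS ⇒* ε)
FIRST(S) = { 'f', 'x' }
FIRST(S ';') = { 'f', 'x' }
ε ∉ FIRST(S ';'), so FOLLOW(L) is not added.
PREDICT(L → S ';') = { 'f', 'x' }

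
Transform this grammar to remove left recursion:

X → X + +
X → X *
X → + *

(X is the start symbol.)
X → + * X'
X' → + + X'
X' → * X'
X' → ε

X is directly left-recursive. The standard transformation for
  A → A α₁ | ... | A α_m | β₁ | ... | β_n
is
  A  → β₁ A' | ... | β_n A'
  A' → α₁ A' | ... | α_m A' | ε

X → + * becomes X → + * X'
X → X + + becomes X' → + + X'
X → X * becomes X' → * X'
Add X' → ε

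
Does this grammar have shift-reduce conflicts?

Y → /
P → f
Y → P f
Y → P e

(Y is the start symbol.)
No shift-reduce conflicts

Augment with Y' → Y and build the canonical LR(0) collection (I0 = CLOSURE({[Y' → . Y]}), then GOTO on every symbol after a dot until no new states appear). It has 7 states:
  I0: { [P → . f], [Y → . /], [Y → . P e], [Y → . P f], [Y' → . Y] }  — shift
  I1: { [Y → / .] }  — reduce
  I2: { [Y → P . e], [Y → P . f] }  — shift
  I3: { [Y' → Y .] }  — accept
  I4: { [P → f .] }  — reduce
  I5: { [Y → P e .] }  — reduce
  I6: { [Y → P f .] }  — reduce

No state contains both a complete item and a shift item.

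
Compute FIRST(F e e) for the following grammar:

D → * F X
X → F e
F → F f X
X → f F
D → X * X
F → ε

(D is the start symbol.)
{ 'e', 'f' }

FIRST sets of the non-terminals involved (from the grammar, by fixed-point iteration):
  FIRST(F) = { 'f', ε }

To compute FIRST(F e e), process the symbols left to right:
Symbol F is a non-terminal. Add FIRST(F) \ {ε} = { 'f' }
F is nullable (ε ∈ FIRST(F)), continue to the next symbol.
Symbol e is a terminal. Add 'e' and stop.
FIRST(F e e) = { 'e', 'f' }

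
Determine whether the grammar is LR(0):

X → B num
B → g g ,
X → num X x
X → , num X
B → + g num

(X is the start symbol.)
Augment with X' → X and build the canonical LR(0) collection (I0 = CLOSURE({[X' → . X]}), then GOTO on every symbol after a dot until no new states appear). It has 16 states:
  I0: { [B → . + g num], [B → . g g ,], [X → . , num X], [X → . B num], [X → . num X x], [X' → . X] }  — shift
  I1: { [B → + . g num] }  — shift
  I2: { [X → , . num X] }  — shift
  I3: { [X → B . num] }  — shift
  I4: { [X' → X .] }  — accept
  I5: { [B → g . g ,] }  — shift
  I6: { [B → . + g num], [B → . g g ,], [X → . , num X], [X → . B num], [X → . num X x], [X → num . X x] }  — shift
  I7: { [X → num X . x] }  — shift
  I8: { [X → num X x .] }  — reduce
  I9: { [B → g g . ,] }  — shift
  I10: { [B → g g , .] }  — reduce
  I11: { [X → B num .] }  — reduce
  I12: { [B → . + g num], [B → . g g ,], [X → , num . X], [X → . , num X], [X → . B num], [X → . num X x] }  — shift
  I13: { [X → , num X .] }  — reduce
  I14: { [B → + g . num] }  — shift
  I15: { [B → + g num .] }  — reduce

Every state is either a pure shift/goto state or contains exactly one complete item and nothing to shift — no conflicts. The grammar is LR(0).

Answer: Yes, the grammar is LR(0)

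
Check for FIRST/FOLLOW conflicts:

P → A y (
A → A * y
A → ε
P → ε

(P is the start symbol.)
Yes. A → A '*' y with FOLLOW(A) on { '*' }

Nullable non-terminals: A, P.
FIRST sets used below: FIRST(A) = { '*', ε }

A: nullable alternative(s) A → ε; FOLLOW(A) = { '*', 'y' }
  A → A * y: FIRST \ {ε} = { '*' } — overlaps FOLLOW(A) on { '*' }: CONFLICT
  A → ε: FIRST \ {ε} = { } — this is the only nullable alternative, skip

P: nullable alternative(s) P → ε; FOLLOW(P) = { $ }
  P → A y (: FIRST \ {ε} = { '*', 'y' } — disjoint from FOLLOW(P)
  P → ε: FIRST \ {ε} = { } — this is the only nullable alternative, skip

So the grammar has 1 FIRST/FOLLOW conflict (marked CONFLICT above).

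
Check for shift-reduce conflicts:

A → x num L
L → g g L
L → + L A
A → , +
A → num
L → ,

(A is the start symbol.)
A shift-reduce conflict occurs when an LR(0) state has both:
  - a complete (reduce) item [A → α .] (dot at the end), and
  - a shift item [B → β . c γ] (dot before a terminal).

Augment with A' → A and build the canonical LR(0) collection (I0 = CLOSURE({[A' → . A]}), then GOTO on every symbol after a dot until no new states appear). It has 15 states:
  I0: { [A → . , +], [A → . num], [A → . x num L], [A' → . A] }  — shift
  I1: { [A → , . +] }  — shift
  I2: { [A' → A .] }  — accept
  I3: { [A → num .] }  — reduce
  I4: { [A → x . num L] }  — shift
  I5: { [A → x num . L], [L → . + L A], [L → . ,], [L → . g g L] }  — shift
  I6: { [L → + . L A], [L → . + L A], [L → . ,], [L → . g g L] }  — shift
  I7: { [L → , .] }  — reduce
  I8: { [A → x num L .] }  — reduce
  I9: { [L → g . g L] }  — shift
  I10: { [L → . + L A], [L → . ,], [L → . g g L], [L → g g . L] }  — shift
  I11: { [L → g g L .] }  — reduce
  I12: { [A → . , +], [A → . num], [A → . x num L], [L → + L . A] }  — shift
  I13: { [L → + L A .] }  — reduce
  I14: { [A → , + .] }  — reduce

No state contains both a complete item and a shift item.

Answer: No shift-reduce conflicts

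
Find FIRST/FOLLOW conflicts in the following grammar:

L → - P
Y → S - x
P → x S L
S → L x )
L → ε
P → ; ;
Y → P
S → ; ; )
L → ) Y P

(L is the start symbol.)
A FIRST/FOLLOW conflict occurs when a non-terminal N has a nullable alternative N → β (β ⇒* ε) and another alternative N → α with FIRST(α) ∩ FOLLOW(N) ≠ ∅: on such a lookahead the parser cannot decide between expanding α and letting N vanish via β.

Nullable non-terminals: L.

L: nullable alternative(s) L → ε; FOLLOW(L) = { $, ';', 'x' }
  L → - P: FIRST \ {ε} = { '-' } — disjoint from FOLLOW(L)
  L → ε: FIRST \ {ε} = { } — this is the only nullable alternative, skip
  L → ) Y P: FIRST \ {ε} = { ')' } — disjoint from FOLLOW(L)

P, S, Y have no nullable alternative, so no FIRST/FOLLOW check is needed there.

No FIRST/FOLLOW conflicts found.

Answer: No FIRST/FOLLOW conflicts.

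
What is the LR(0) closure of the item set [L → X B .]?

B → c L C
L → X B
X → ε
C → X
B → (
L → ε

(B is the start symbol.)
{ [L → X B .] }

To compute CLOSURE, for each item [A → α.Bβ] where B is a non-terminal, add [B → .γ] for all productions B → γ; repeat for the newly added items until nothing changes.

Start with: [L → X B .]
The dot is at the end, so nothing is added.

CLOSURE = { [L → X B .] }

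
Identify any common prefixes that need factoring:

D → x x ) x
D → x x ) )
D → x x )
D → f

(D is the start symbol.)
Yes, D has productions with common prefix 'x x )'

Left-factoring is needed when two productions for the same non-terminal
share a common prefix on the right-hand side.

Productions for D:
  D → x x ) x
  D → x x ) )
  D → x x )
  D → f

Found common prefix 'x x )' in productions for D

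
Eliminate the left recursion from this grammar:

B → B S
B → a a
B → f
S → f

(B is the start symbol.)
B → a a B'
B → f B'
B' → S B'
B' → ε
S → f

B is directly left-recursive. The standard transformation for
  A → A α₁ | ... | A α_m | β₁ | ... | β_n
is
  A  → β₁ A' | ... | β_n A'
  A' → α₁ A' | ... | α_m A' | ε

B → a a becomes B → a a B'
B → f becomes B → f B'
B → B S becomes B' → S B'
Add B' → ε

Productions for other non-terminals are unchanged:
  S → f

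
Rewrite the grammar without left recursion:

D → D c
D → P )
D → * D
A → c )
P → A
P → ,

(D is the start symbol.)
D → P ) D'
D → * D D'
D' → c D'
D' → ε
A → c )
P → A
P → ,

D is directly left-recursive. The standard transformation for
  A → A α₁ | ... | A α_m | β₁ | ... | β_n
is
  A  → β₁ A' | ... | β_n A'
  A' → α₁ A' | ... | α_m A' | ε

D → P ) becomes D → P ) D'
D → * D becomes D → * D D'
D → D c becomes D' → c D'
Add D' → ε

Productions for other non-terminals are unchanged:
  A → c )
  P → A
  P → ,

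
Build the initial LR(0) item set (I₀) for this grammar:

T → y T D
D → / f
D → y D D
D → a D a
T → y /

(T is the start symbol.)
First, augment the grammar with T' → T
I₀ = CLOSURE({ [T' → . T] }):
  [T' → . T] has the dot before T: add [T → . y T D], [T → . y /]
No further items can be added.

I₀ = { [T → . y /], [T → . y T D], [T' → . T] }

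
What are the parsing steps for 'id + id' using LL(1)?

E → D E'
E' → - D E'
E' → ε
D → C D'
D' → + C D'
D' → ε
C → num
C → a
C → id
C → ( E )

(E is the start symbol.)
LL(1) parsing maintains a stack (initially the start symbol over $) and the input. At each step: if the stack top is a terminal, match it against the current input token; if it is a non-terminal N, replace it with the RHS of M[N, lookahead] (the unique production whose predict set contains the lookahead).

Stack is shown with the top on the left.

Stack        Input      Action
------------------------------
E $          id + id $  output E → D E'
D E' $       id + id $  output D → C D'
C D' E' $    id + id $  output C → id
id D' E' $   id + id $  match 'id'
D' E' $      + id $     output D' → + C D'
+ C D' E' $  + id $     match '+'
C D' E' $    id $       output C → id
id D' E' $   id $       match 'id'
D' E' $      $          output D' → ε
E' $         $          output E' → ε
$            $          accept

The string is accepted.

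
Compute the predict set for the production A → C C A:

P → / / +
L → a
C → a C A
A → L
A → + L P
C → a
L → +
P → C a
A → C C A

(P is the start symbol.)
{ 'a' }

PREDICT(A → C C A) = (FIRST(RHS) \ {ε}) ∪ (FOLLOW(A) if ε ∈ FIRST(RHS), i.e. RHS ⇒* ε)
FIRST(C) = { 'a' }
FIRST(C C A) = { 'a' }
ε ∉ FIRST(C C A), so FOLLOW(A) is not added.
PREDICT(A → C C A) = { 'a' }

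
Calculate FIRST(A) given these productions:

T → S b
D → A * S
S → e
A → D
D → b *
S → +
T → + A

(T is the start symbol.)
FIRST sets of the other non-terminals involved (by the same procedure, iterated to a fixed point):
  FIRST(D) = { 'b' }

From A → D:
  - D is a non-terminal: add FIRST(D) \ {ε} = { 'b' }
    D is not nullable, so stop

Collecting: FIRST(A) = { 'b' }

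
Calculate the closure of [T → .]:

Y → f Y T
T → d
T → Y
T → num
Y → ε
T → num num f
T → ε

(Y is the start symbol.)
Start with: [T → .]
The dot is at the end, so nothing is added.

CLOSURE = { [T → .] }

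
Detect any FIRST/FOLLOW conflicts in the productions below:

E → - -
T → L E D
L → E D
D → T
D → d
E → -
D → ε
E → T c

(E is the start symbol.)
A FIRST/FOLLOW conflict occurs when a non-terminal N has a nullable alternative N → β (β ⇒* ε) and another alternative N → α with FIRST(α) ∩ FOLLOW(N) ≠ ∅: on such a lookahead the parser cannot decide between expanding α and letting N vanish via β.

Nullable non-terminals: D.
FIRST sets used below: FIRST(T) = { '-' }

D: nullable alternative(s) D → ε; FOLLOW(D) = { '-', 'c' }
  D → T: FIRST \ {ε} = { '-' } — overlaps FOLLOW(D) on { '-' }: CONFLICT
  D → d: FIRST \ {ε} = { 'd' } — disjoint from FOLLOW(D)
  D → ε: FIRST \ {ε} = { } — this is the only nullable alternative, skip

E, L, T have no nullable alternative, so no FIRST/FOLLOW check is needed there.

So the grammar has 1 FIRST/FOLLOW conflict (marked CONFLICT above).

Answer: Yes. D → T with FOLLOW(D) on { '-' }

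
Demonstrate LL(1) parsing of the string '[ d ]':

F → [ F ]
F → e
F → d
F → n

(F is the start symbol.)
Stack is shown with the top on the left.

Stack    Input    Action
------------------------
F $      [ d ] $  output F → [ F ]
[ F ] $  [ d ] $  match '['
F ] $    d ] $    output F → d
d ] $    d ] $    match 'd'
] $      ] $      match ']'
$        $        accept

The string is accepted.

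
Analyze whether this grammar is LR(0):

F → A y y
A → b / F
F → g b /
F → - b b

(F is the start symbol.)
Yes, the grammar is LR(0)

A grammar is LR(0) if no state in the canonical LR(0) collection has:
  - both a shift item (dot before a terminal) and a complete item (shift-reduce conflict), or
  - two or more complete items (reduce-reduce conflict; the accept item [F' → F .] counts as a complete item here).

Augment with F' → F and build the canonical LR(0) collection (I0 = CLOSURE({[F' → . F]}), then GOTO on every symbol after a dot until no new states appear). It has 14 states:
  I0: { [A → . b / F], [F → . - b b], [F → . A y y], [F → . g b /], [F' → . F] }  — shift
  I1: { [F → - . b b] }  — shift
  I2: { [F → A . y y] }  — shift
  I3: { [F' → F .] }  — accept
  I4: { [A → b . / F] }  — shift
  I5: { [F → g . b /] }  — shift
  I6: { [F → g b . /] }  — shift
  I7: { [F → g b / .] }  — reduce
  I8: { [A → . b / F], [A → b / . F], [F → . - b b], [F → . A y y], [F → . g b /] }  — shift
  I9: { [A → b / F .] }  — reduce
  I10: { [F → A y . y] }  — shift
  I11: { [F → A y y .] }  — reduce
  I12: { [F → - b . b] }  — shift
  I13: { [F → - b b .] }  — reduce

Every state is either a pure shift/goto state or contains exactly one complete item and nothing to shift — no conflicts. The grammar is LR(0).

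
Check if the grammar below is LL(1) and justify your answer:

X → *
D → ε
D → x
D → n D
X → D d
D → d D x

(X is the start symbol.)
Relevant sets:
  FIRST(D) = { 'd', 'n', 'x', ε }
  FOLLOW(D) = { 'd', 'x' }

For X:
  PREDICT(X → '*') = { '*' }
  PREDICT(X → D d) = { 'd', 'n', 'x' }
For D:
  PREDICT(D → ε) = { 'd', 'x' }
  PREDICT(D → x) = { 'x' }
  PREDICT(D → n D) = { 'n' }
  PREDICT(D → d D x) = { 'd' }

Conflict found: Predict set conflict for D: { 'x' }
The grammar is NOT LL(1).

Answer: No. Predict set conflict for D: { 'x' }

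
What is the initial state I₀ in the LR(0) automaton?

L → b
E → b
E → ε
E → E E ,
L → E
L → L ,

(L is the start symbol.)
First, augment the grammar with L' → L
I₀ = CLOSURE({ [L' → . L] }):
  [L' → . L] has the dot before L: add [L → . b], [L → . E], [L → . L ,]
  [L → . E] has the dot before E: add [E → . b], [E → .], [E → . E E ,]
No further items can be added.

I₀ = { [E → . E E ,], [E → . b], [E → .], [L → . E], [L → . L ,], [L → . b], [L' → . L] }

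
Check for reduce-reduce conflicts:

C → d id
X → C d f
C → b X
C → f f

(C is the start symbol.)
No reduce-reduce conflicts

A reduce-reduce conflict occurs when an LR(0) state has two complete items [A → α .] and [B → β .] — both call for a reduction, and with no lookahead the parser cannot choose between them.

Augment with C' → C and build the canonical LR(0) collection (I0 = CLOSURE({[C' → . C]}), then GOTO on every symbol after a dot until no new states appear). It has 11 states:
  I0: { [C → . b X], [C → . d id], [C → . f f], [C' → . C] }  — shift
  I1: { [C' → C .] }  — accept
  I2: { [C → . b X], [C → . d id], [C → . f f], [C → b . X], [X → . C d f] }  — shift
  I3: { [C → d . id] }  — shift
  I4: { [C → f . f] }  — shift
  I5: { [C → f f .] }  — reduce
  I6: { [C → d id .] }  — reduce
  I7: { [X → C . d f] }  — shift
  I8: { [C → b X .] }  — reduce
  I9: { [X → C d . f] }  — shift
  I10: { [X → C d f .] }  — reduce

No state contains more than one complete item.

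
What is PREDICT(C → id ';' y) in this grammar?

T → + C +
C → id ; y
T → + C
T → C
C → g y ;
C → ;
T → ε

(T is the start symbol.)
PREDICT(C → id ';' y) = (FIRST(RHS) \ {ε}) ∪ (FOLLOW(C) if ε ∈ FIRST(RHS), i.e. RHS ⇒* ε)
FIRST(id ';' y) = { 'id' }
ε ∉ FIRST(id ';' y), so FOLLOW(C) is not added.
PREDICT(C → id ';' y) = { 'id' }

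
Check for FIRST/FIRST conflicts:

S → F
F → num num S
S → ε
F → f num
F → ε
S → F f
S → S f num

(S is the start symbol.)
Yes. S → F / S → ε on { ε }; S → F / S → F f on { 'f', 'num' }; S → F / S → S f num on { 'f', 'num' }; S → F f / S → S f num on { 'f', 'num' }

FIRST sets of the non-terminals at (or reachable through a nullable prefix from) the front of some alternative:
  FIRST(F) = { 'f', 'num', ε }
  FIRST(S) = { 'f', 'num', ε }

Productions for S:
  S → F: FIRST = { 'f', 'num', ε }
  S → ε: FIRST = { ε }
  S → F f: FIRST = { 'f', 'num' }
  S → S f num: FIRST = { 'f', 'num' }
Productions for F:
  F → num num S: FIRST = { 'num' }
  F → f num: FIRST = { 'f' }
  F → ε: FIRST = { ε }

Conflict for S: S → F and S → ε
  Overlap: { ε }
Conflict for S: S → F and S → F f
  Overlap: { 'f', 'num' }
Conflict for S: S → F and S → S f num
  Overlap: { 'f', 'num' }
Conflict for S: S → F f and S → S f num
  Overlap: { 'f', 'num' }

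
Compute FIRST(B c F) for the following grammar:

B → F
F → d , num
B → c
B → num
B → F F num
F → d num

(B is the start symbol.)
FIRST sets of the non-terminals involved (from the grammar, by fixed-point iteration):
  FIRST(B) = { 'c', 'd', 'num' }

To compute FIRST(B c F), process the symbols left to right:
Symbol B is a non-terminal. Add FIRST(B) \ {ε} = { 'c', 'd', 'num' }
B is not nullable (ε ∉ FIRST(B)), so stop here.
FIRST(B c F) = { 'c', 'd', 'num' }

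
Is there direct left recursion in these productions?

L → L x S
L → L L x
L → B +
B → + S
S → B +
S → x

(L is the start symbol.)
L → L x S: LEFT RECURSIVE (starts with L)
L → L L x: LEFT RECURSIVE (starts with L)
L → B +: starts with B
B → + S: starts with '+'
S → B +: starts with B
S → x: starts with x

The grammar has direct left recursion on: L.

Answer: Yes, L is left-recursive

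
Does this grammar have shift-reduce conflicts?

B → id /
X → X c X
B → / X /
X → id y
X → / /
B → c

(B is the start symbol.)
Yes — I12: [X → X c X .] vs [X → X . c X]

A shift-reduce conflict occurs when an LR(0) state has both:
  - a complete (reduce) item [A → α .] (dot at the end), and
  - a shift item [B → β . c γ] (dot before a terminal).

Augment with B' → B and build the canonical LR(0) collection (I0 = CLOSURE({[B' → . B]}), then GOTO on every symbol after a dot until no new states appear). It has 14 states:
  I0: { [B → . / X /], [B → . c], [B → . id /], [B' → . B] }  — shift
  I1: { [B → / . X /], [X → . / /], [X → . X c X], [X → . id y] }  — shift
  I2: { [B' → B .] }  — accept
  I3: { [B → c .] }  — reduce
  I4: { [B → id . /] }  — shift
  I5: { [B → id / .] }  — reduce
  I6: { [X → / . /] }  — shift
  I7: { [B → / X . /], [X → X . c X] }  — shift
  I8: { [X → id . y] }  — shift
  I9: { [X → id y .] }  — reduce
  I10: { [B → / X / .] }  — reduce
  I11: { [X → . / /], [X → . X c X], [X → . id y], [X → X c . X] }  — shift
  I12: { [X → X . c X], [X → X c X .] }  — shift, reduce
  I13: { [X → / / .] }  — reduce

I12 contains reduce item [X → X c X .] and shift item [X → X . c X] — shift-reduce conflict.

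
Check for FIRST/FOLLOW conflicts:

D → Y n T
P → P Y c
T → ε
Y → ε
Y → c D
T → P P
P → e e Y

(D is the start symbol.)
A FIRST/FOLLOW conflict occurs when a non-terminal N has a nullable alternative N → β (β ⇒* ε) and another alternative N → α with FIRST(α) ∩ FOLLOW(N) ≠ ∅: on such a lookahead the parser cannot decide between expanding α and letting N vanish via β.

Nullable non-terminals: T, Y.
FIRST sets used below: FIRST(P) = { 'e' }

T: nullable alternative(s) T → ε; FOLLOW(T) = { $, 'c', 'e', 'n' }
  T → ε: FIRST \ {ε} = { } — this is the only nullable alternative, skip
  T → P P: FIRST \ {ε} = { 'e' } — overlaps FOLLOW(T) on { 'e' }: CONFLICT

Y: nullable alternative(s) Y → ε; FOLLOW(Y) = { $, 'c', 'e', 'n' }
  Y → ε: FIRST \ {ε} = { } — this is the only nullable alternative, skip
  Y → c D: FIRST \ {ε} = { 'c' } — overlaps FOLLOW(Y) on { 'c' }: CONFLICT

D, P have no nullable alternative, so no FIRST/FOLLOW check is needed there.

So the grammar has 2 FIRST/FOLLOW conflicts (marked CONFLICT above).

Answer: Yes. T → P P with FOLLOW(T) on { 'e' }; Y → c D with FOLLOW(Y) on { 'c' }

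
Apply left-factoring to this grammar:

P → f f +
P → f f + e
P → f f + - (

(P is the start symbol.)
P → f f + P'
P' → ε
P' → e
P' → - (

Left-factoring transforms A → αβ₁ | αβ₂ into A → αA' and A' → β₁ | β₂
(α is the longest common prefix among the alternatives). Repeat until
no nonterminal has two alternatives with a common prefix.

Round 1: P has alternatives sharing prefix 'f f +'. Introduce P': P → f f + P'
  Add: P' → ε
  Add: P' → e
  Add: P' → - (

No remaining common prefixes — done.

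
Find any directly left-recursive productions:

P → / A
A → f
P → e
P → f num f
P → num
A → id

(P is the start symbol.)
P → / A: starts with '/'
A → f: starts with f
P → e: starts with e
P → f num f: starts with f
P → num: starts with num
A → id: starts with id

No direct left recursion found.

Answer: No direct left recursion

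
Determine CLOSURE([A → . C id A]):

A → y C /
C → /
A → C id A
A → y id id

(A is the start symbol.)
To compute CLOSURE, for each item [A → α.Bβ] where B is a non-terminal, add [B → .γ] for all productions B → γ; repeat for the newly added items until nothing changes.

Start with: [A → . C id A]
  [A → . C id A] has the dot before C: add [C → . /]
No further items can be added.

CLOSURE = { [A → . C id A], [C → . /] }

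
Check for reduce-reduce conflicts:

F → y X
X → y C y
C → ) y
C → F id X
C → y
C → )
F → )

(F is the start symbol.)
A reduce-reduce conflict occurs when an LR(0) state has two complete items [A → α .] and [B → β .] — both call for a reduction, and with no lookahead the parser cannot choose between them.

Augment with F' → F and build the canonical LR(0) collection (I0 = CLOSURE({[F' → . F]}), then GOTO on every symbol after a dot until no new states appear). It has 14 states:
  I0: { [F → . )], [F → . y X], [F' → . F] }  — shift
  I1: { [F → ) .] }  — reduce
  I2: { [F' → F .] }  — accept
  I3: { [F → y . X], [X → . y C y] }  — shift
  I4: { [F → y X .] }  — reduce
  I5: { [C → . ) y], [C → . )], [C → . F id X], [C → . y], [F → . )], [F → . y X], [X → y . C y] }  — shift
  I6: { [C → ) . y], [C → ) .], [F → ) .] }  — shift, 2 reduces
  I7: { [X → y C . y] }  — shift
  I8: { [C → F . id X] }  — shift
  I9: { [C → y .], [F → y . X], [X → . y C y] }  — shift, reduce
  I10: { [C → F id . X], [X → . y C y] }  — shift
  I11: { [C → F id X .] }  — reduce
  I12: { [X → y C y .] }  — reduce
  I13: { [C → ) y .] }  — reduce

I6 contains complete items [C → ) .], [F → ) .] — reduce-reduce conflict.

Answer: Yes — I6: [C → ) .] vs [F → ) .]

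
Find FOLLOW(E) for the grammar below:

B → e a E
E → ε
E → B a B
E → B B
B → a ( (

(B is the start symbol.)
To compute FOLLOW(E), find every occurrence of E on a right-hand side N → α E β: add FIRST(β) \ {ε}, and if β is empty or nullable also add FOLLOW(N). Iterate to a fixed point.

In B → e a E: E is at the end, add FOLLOW(B)

The FOLLOW sets referred to above (computed the same way, to a fixed point):
  FOLLOW(B) = { $, 'a', 'e' }

Taking the union: FOLLOW(E) = { $, 'a', 'e' }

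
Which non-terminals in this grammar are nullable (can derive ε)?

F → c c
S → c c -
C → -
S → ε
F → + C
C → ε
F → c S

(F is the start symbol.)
{ 'C', 'S' }

ε-productions: S → ε, C → ε
So S, C are immediately nullable.
No further non-terminal can be added: every production for the remaining non-terminals contains a terminal or a non-nullable non-terminal.
Nullable = { 'C', 'S' }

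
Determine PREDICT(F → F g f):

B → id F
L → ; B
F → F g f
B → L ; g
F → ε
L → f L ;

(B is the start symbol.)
{ 'g' }

PREDICT(F → F g f) = (FIRST(RHS) \ {ε}) ∪ (FOLLOW(F) if ε ∈ FIRST(RHS), i.e. RHS ⇒* ε)
FIRST(F) = { 'g', ε }
FIRST(F g f) = { 'g' }
ε ∉ FIRST(F g f), so FOLLOW(F) is not added.
PREDICT(F → F g f) = { 'g' }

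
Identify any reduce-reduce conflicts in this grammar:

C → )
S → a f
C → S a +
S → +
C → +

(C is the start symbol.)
A reduce-reduce conflict occurs when an LR(0) state has two complete items [A → α .] and [B → β .] — both call for a reduction, and with no lookahead the parser cannot choose between them.

Augment with C' → C and build the canonical LR(0) collection (I0 = CLOSURE({[C' → . C]}), then GOTO on every symbol after a dot until no new states appear). It has 9 states:
  I0: { [C → . )], [C → . +], [C → . S a +], [C' → . C], [S → . +], [S → . a f] }  — shift
  I1: { [C → ) .] }  — reduce
  I2: { [C → + .], [S → + .] }  — 2 reduces
  I3: { [C' → C .] }  — accept
  I4: { [C → S . a +] }  — shift
  I5: { [S → a . f] }  — shift
  I6: { [S → a f .] }  — reduce
  I7: { [C → S a . +] }  — shift
  I8: { [C → S a + .] }  — reduce

I2 contains complete items [C → + .], [S → + .] — reduce-reduce conflict.

Answer: Yes — I2: [C → + .] vs [S → + .]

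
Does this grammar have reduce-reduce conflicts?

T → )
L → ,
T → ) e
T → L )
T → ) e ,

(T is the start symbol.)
A reduce-reduce conflict occurs when an LR(0) state has two complete items [A → α .] and [B → β .] — both call for a reduction, and with no lookahead the parser cannot choose between them.

Augment with T' → T and build the canonical LR(0) collection (I0 = CLOSURE({[T' → . T]}), then GOTO on every symbol after a dot until no new states appear). It has 8 states:
  I0: { [L → . ,], [T → . ) e ,], [T → . ) e], [T → . )], [T → . L )], [T' → . T] }  — shift
  I1: { [T → ) . e ,], [T → ) . e], [T → ) .] }  — shift, reduce
  I2: { [L → , .] }  — reduce
  I3: { [T → L . )] }  — shift
  I4: { [T' → T .] }  — accept
  I5: { [T → L ) .] }  — reduce
  I6: { [T → ) e . ,], [T → ) e .] }  — shift, reduce
  I7: { [T → ) e , .] }  — reduce

No state contains more than one complete item.

Answer: No reduce-reduce conflicts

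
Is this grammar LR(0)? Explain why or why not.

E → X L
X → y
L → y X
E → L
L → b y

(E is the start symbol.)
A grammar is LR(0) if no state in the canonical LR(0) collection has:
  - both a shift item (dot before a terminal) and a complete item (shift-reduce conflict), or
  - two or more complete items (reduce-reduce conflict; the accept item [E' → E .] counts as a complete item here).

Augment with E' → E and build the canonical LR(0) collection (I0 = CLOSURE({[E' → . E]}), then GOTO on every symbol after a dot until no new states appear). It has 11 states:
  I0: { [E → . L], [E → . X L], [E' → . E], [L → . b y], [L → . y X], [X → . y] }  — shift
  I1: { [E' → E .] }  — accept
  I2: { [E → L .] }  — reduce
  I3: { [E → X . L], [L → . b y], [L → . y X] }  — shift
  I4: { [L → b . y] }  — shift
  I5: { [L → y . X], [X → . y], [X → y .] }  — shift, reduce
  I6: { [L → y X .] }  — reduce
  I7: { [X → y .] }  — reduce
  I8: { [L → b y .] }  — reduce
  I9: { [E → X L .] }  — reduce
  I10: { [L → y . X], [X → . y] }  — shift

Conflict in state I5:
  Shift-reduce conflict between [X → y .] and [X → . y]
So the grammar is NOT LR(0).

Answer: No. Shift-reduce conflict between [X → y .] and [X → . y]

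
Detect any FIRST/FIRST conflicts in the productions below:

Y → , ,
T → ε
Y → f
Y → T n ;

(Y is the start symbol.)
No FIRST/FIRST conflicts.

A FIRST/FIRST conflict occurs when two productions N → α and N → β for the same non-terminal have FIRST(α) ∩ FIRST(β) ≠ ∅ (with ε ∈ FIRST of a nullable right-hand side, so two nullable alternatives also conflict).

FIRST sets of the non-terminals at (or reachable through a nullable prefix from) the front of some alternative:
  FIRST(T) = { ε }

Productions for Y:
  Y → , ,: FIRST = { ',' }
  Y → f: FIRST = { 'f' }
  Y → T n ;: FIRST = { 'n' }
T has only one production, so no FIRST/FIRST conflict is possible there.

All alternatives of each non-terminal have pairwise disjoint FIRST sets.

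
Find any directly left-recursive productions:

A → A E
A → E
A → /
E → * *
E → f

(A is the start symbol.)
Direct left recursion occurs when N → N α for some non-terminal N (the right-hand side begins with the left-hand side itself).

A → A E: LEFT RECURSIVE (starts with A)
A → E: starts with E
A → /: starts with '/'
E → * *: starts with '*'
E → f: starts with f

The grammar has direct left recursion on: A.

Answer: Yes, A is left-recursive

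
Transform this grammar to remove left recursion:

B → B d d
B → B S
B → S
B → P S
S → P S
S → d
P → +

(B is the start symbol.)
B is directly left-recursive. The standard transformation for
  A → A α₁ | ... | A α_m | β₁ | ... | β_n
is
  A  → β₁ A' | ... | β_n A'
  A' → α₁ A' | ... | α_m A' | ε

B → S becomes B → S B'
B → P S becomes B → P S B'
B → B d d becomes B' → d d B'
B → B S becomes B' → S B'
Add B' → ε

Productions for other non-terminals are unchanged:
  S → P S
  S → d
  P → +

Resulting grammar:
B → S B'
B → P S B'
B' → d d B'
B' → S B'
B' → ε
S → P S
S → d
P → +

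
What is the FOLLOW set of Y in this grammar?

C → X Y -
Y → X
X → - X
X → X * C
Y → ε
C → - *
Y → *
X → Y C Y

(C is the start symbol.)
{ '*', '-' }

To compute FOLLOW(Y), find every occurrence of Y on a right-hand side N → α Y β: add FIRST(β) \ {ε}, and if β is empty or nullable also add FOLLOW(N). Iterate to a fixed point.

In C → X Y -: Y is followed by '-', add FIRST('-') \ {ε} = { '-' }
In X → Y C Y: Y is followed by C Y, add FIRST(C Y) \ {ε} = { '*', '-' }
In X → Y C Y: Y is at the end, add FOLLOW(X)

The FOLLOW sets referred to above (computed the same way, to a fixed point):
  FOLLOW(X) = { '*', '-' }

Taking the union: FOLLOW(Y) = { '*', '-' }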